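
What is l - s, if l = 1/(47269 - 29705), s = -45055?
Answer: 791346021/17564 ≈ 45055.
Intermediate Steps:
l = 1/17564 ≈ 5.6935e-5
l - s = 1/17564 - 1*(-45055) = 1/17564 + 45055 = 791346021/17564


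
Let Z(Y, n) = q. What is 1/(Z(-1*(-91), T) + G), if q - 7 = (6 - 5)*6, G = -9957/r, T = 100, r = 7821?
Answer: 2607/30572 ≈ 0.085274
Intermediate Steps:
G = -3319/2607 (G = -9957/7821 = -9957*1/7821 = -3319/2607 ≈ -1.2731)
q = 13 (q = 7 + (6 - 5)*6 = 7 + 1*6 = 7 + 6 = 13)
Z(Y, n) = 13
1/(Z(-1*(-91), T) + G) = 1/(13 - 3319/2607) = 1/(30572/2607) = 2607/30572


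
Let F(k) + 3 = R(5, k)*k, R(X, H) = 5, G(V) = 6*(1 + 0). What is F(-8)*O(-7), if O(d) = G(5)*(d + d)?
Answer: 3612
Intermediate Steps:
G(V) = 6 (G(V) = 6*1 = 6)
F(k) = -3 + 5*k
O(d) = 12*d (O(d) = 6*(d + d) = 6*(2*d) = 12*d)
F(-8)*O(-7) = (-3 + 5*(-8))*(12*(-7)) = (-3 - 40)*(-84) = -43*(-84) = 3612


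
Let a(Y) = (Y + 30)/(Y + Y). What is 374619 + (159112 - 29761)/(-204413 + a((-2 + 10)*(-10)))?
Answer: 408409318547/1090201 ≈ 3.7462e+5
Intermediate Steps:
a(Y) = (30 + Y)/(2*Y) (a(Y) = (30 + Y)/((2*Y)) = (30 + Y)*(1/(2*Y)) = (30 + Y)/(2*Y))
374619 + (159112 - 29761)/(-204413 + a((-2 + 10)*(-10))) = 374619 + (159112 - 29761)/(-204413 + (30 + (-2 + 10)*(-10))/(2*(((-2 + 10)*(-10))))) = 374619 + 129351/(-204413 + (30 + 8*(-10))/(2*((8*(-10))))) = 374619 + 129351/(-204413 + (½)*(30 - 80)/(-80)) = 374619 + 129351/(-204413 + (½)*(-1/80)*(-50)) = 374619 + 129351/(-204413 + 5/16) = 374619 + 129351/(-3270603/16) = 374619 + 129351*(-16/3270603) = 374619 - 689872/1090201 = 408409318547/1090201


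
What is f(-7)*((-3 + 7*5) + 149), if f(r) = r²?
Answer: 8869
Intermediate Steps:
f(-7)*((-3 + 7*5) + 149) = (-7)²*((-3 + 7*5) + 149) = 49*((-3 + 35) + 149) = 49*(32 + 149) = 49*181 = 8869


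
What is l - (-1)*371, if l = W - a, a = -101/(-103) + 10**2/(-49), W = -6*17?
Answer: 1362994/5047 ≈ 270.06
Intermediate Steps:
W = -102
a = -5351/5047 (a = -101*(-1/103) + 100*(-1/49) = 101/103 - 100/49 = -5351/5047 ≈ -1.0602)
l = -509443/5047 (l = -102 - 1*(-5351/5047) = -102 + 5351/5047 = -509443/5047 ≈ -100.94)
l - (-1)*371 = -509443/5047 - (-1)*371 = -509443/5047 - 1*(-371) = -509443/5047 + 371 = 1362994/5047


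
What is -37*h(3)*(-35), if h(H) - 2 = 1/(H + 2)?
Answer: 2849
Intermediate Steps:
h(H) = 2 + 1/(2 + H) (h(H) = 2 + 1/(H + 2) = 2 + 1/(2 + H))
-37*h(3)*(-35) = -37*(5 + 2*3)/(2 + 3)*(-35) = -37*(5 + 6)/5*(-35) = -37*11/5*(-35) = -407/5*(-35) = 2849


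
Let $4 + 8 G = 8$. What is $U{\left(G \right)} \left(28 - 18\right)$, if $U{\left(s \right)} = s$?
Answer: $5$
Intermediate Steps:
$G = \frac{1}{2}$ ($G = - \frac{1}{2} + \frac{1}{8} \cdot 8 = - \frac{1}{2} + 1 = \frac{1}{2} \approx 0.5$)
$U{\left(G \right)} \left(28 - 18\right) = \frac{28 - 18}{2} = \frac{1}{2} \cdot 10 = 5$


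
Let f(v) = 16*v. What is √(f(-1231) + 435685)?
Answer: 3*√46221 ≈ 644.97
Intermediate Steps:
√(f(-1231) + 435685) = √(16*(-1231) + 435685) = √(-19696 + 435685) = √415989 = 3*√46221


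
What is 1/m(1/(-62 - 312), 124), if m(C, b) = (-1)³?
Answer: -1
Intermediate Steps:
m(C, b) = -1
1/m(1/(-62 - 312), 124) = 1/(-1) = -1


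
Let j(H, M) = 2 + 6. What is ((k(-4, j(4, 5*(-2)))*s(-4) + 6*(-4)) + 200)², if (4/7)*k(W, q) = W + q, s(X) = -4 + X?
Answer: 14400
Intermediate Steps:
j(H, M) = 8
k(W, q) = 7*W/4 + 7*q/4 (k(W, q) = 7*(W + q)/4 = 7*W/4 + 7*q/4)
((k(-4, j(4, 5*(-2)))*s(-4) + 6*(-4)) + 200)² = ((((7/4)*(-4) + (7/4)*8)*(-4 - 4) + 6*(-4)) + 200)² = (((-7 + 14)*(-8) - 24) + 200)² = ((7*(-8) - 24) + 200)² = ((-56 - 24) + 200)² = (-80 + 200)² = 120² = 14400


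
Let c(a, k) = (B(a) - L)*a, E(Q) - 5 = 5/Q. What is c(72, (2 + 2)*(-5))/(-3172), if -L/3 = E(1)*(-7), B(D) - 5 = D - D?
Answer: 3690/793 ≈ 4.6532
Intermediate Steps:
E(Q) = 5 + 5/Q
B(D) = 5 (B(D) = 5 + (D - D) = 5 + 0 = 5)
L = 210 (L = -3*(5 + 5/1)*(-7) = -3*(5 + 5*1)*(-7) = -3*(5 + 5)*(-7) = -30*(-7) = -3*(-70) = 210)
c(a, k) = -205*a (c(a, k) = (5 - 1*210)*a = (5 - 210)*a = -205*a)
c(72, (2 + 2)*(-5))/(-3172) = -205*72/(-3172) = -14760*(-1/3172) = 3690/793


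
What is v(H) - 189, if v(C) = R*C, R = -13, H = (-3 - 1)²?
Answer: -397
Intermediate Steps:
H = 16 (H = (-4)² = 16)
v(C) = -13*C
v(H) - 189 = -13*16 - 189 = -208 - 189 = -397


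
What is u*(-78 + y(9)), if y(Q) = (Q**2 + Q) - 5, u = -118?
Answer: -826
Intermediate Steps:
y(Q) = -5 + Q + Q**2 (y(Q) = (Q + Q**2) - 5 = -5 + Q + Q**2)
u*(-78 + y(9)) = -118*(-78 + (-5 + 9 + 9**2)) = -118*(-78 + (-5 + 9 + 81)) = -118*(-78 + 85) = -118*7 = -826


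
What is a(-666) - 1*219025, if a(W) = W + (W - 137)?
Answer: -220494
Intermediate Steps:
a(W) = -137 + 2*W (a(W) = W + (-137 + W) = -137 + 2*W)
a(-666) - 1*219025 = (-137 + 2*(-666)) - 1*219025 = (-137 - 1332) - 219025 = -1469 - 219025 = -220494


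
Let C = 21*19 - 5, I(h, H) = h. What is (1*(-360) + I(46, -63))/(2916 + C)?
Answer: -157/1655 ≈ -0.094864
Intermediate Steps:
C = 394 (C = 399 - 5 = 394)
(1*(-360) + I(46, -63))/(2916 + C) = (1*(-360) + 46)/(2916 + 394) = (-360 + 46)/3310 = -314*1/3310 = -157/1655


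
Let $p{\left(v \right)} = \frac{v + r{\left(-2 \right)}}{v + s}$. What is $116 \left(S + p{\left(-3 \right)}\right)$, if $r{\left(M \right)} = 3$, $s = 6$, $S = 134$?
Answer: $15544$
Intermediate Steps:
$p{\left(v \right)} = \frac{3 + v}{6 + v}$ ($p{\left(v \right)} = \frac{v + 3}{v + 6} = \frac{3 + v}{6 + v}$)
$116 \left(S + p{\left(-3 \right)}\right) = 116 \left(134 + \frac{3 - 3}{6 - 3}\right) = 116 \left(134 + \frac{1}{3} \cdot 0\right) = 116 \left(134 + 0\right) = 116 \cdot 134 = 15544$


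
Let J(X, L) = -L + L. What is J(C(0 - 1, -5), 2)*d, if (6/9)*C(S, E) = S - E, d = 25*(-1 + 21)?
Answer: 0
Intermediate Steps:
d = 500 (d = 25*20 = 500)
C(S, E) = -3*E/2 + 3*S/2 (C(S, E) = 3*(S - E)/2 = -3*E/2 + 3*S/2)
J(X, L) = 0
J(C(0 - 1, -5), 2)*d = 0*500 = 0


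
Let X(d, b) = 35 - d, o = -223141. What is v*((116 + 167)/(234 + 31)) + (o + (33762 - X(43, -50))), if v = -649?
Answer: -50366982/265 ≈ -1.9006e+5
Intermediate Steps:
v*((116 + 167)/(234 + 31)) + (o + (33762 - X(43, -50))) = -649*(116 + 167)/(234 + 31) + (-223141 + (33762 - (35 - 1*43))) = -183667/265 + (-223141 + (33762 - (35 - 43))) = -183667/265 + (-223141 + (33762 - 1*(-8))) = -649*283/265 + (-223141 + (33762 + 8)) = -183667/265 + (-223141 + 33770) = -183667/265 - 189371 = -50366982/265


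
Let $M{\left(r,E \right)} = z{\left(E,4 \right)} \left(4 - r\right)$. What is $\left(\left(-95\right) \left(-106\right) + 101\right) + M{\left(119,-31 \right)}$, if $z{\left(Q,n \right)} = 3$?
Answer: $9826$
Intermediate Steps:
$M{\left(r,E \right)} = 12 - 3 r$ ($M{\left(r,E \right)} = 3 \left(4 - r\right) = 12 - 3 r$)
$\left(\left(-95\right) \left(-106\right) + 101\right) + M{\left(119,-31 \right)} = \left(\left(-95\right) \left(-106\right) + 101\right) + \left(12 - 357\right) = \left(10070 + 101\right) + \left(12 - 357\right) = 10171 - 345 = 9826$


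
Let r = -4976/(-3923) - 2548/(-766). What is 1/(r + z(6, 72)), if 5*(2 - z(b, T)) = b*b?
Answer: -7512545/4546684 ≈ -1.6523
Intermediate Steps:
r = 6903710/1502509 (r = -4976*(-1/3923) - 2548*(-1/766) = 4976/3923 + 1274/383 = 6903710/1502509 ≈ 4.5948)
z(b, T) = 2 - b²/5 (z(b, T) = 2 - b*b/5 = 2 - b²/5)
1/(r + z(6, 72)) = 1/(6903710/1502509 + (2 - ⅕*6²)) = 1/(6903710/1502509 + (2 - ⅕*36)) = 1/(6903710/1502509 + (2 - 36/5)) = 1/(6903710/1502509 - 26/5) = 1/(-4546684/7512545) = -7512545/4546684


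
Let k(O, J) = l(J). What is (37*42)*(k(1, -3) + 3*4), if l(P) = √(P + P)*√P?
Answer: 18648 - 4662*√2 ≈ 12055.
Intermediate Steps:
l(P) = P*√2 (l(P) = √(2*P)*√P = (√2*√P)*√P = P*√2)
k(O, J) = J*√2
(37*42)*(k(1, -3) + 3*4) = (37*42)*(-3*√2 + 3*4) = 1554*(-3*√2 + 12) = 1554*(12 - 3*√2) = 18648 - 4662*√2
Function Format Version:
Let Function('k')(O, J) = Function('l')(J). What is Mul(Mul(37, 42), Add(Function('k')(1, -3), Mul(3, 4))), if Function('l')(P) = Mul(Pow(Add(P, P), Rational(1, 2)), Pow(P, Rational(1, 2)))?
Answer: Add(18648, Mul(-4662, Pow(2, Rational(1, 2)))) ≈ 12055.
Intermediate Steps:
Function('l')(P) = Mul(P, Pow(2, Rational(1, 2))) (Function('l')(P) = Mul(Pow(Mul(2, P), Rational(1, 2)), Pow(P, Rational(1, 2))) = Mul(Mul(Pow(2, Rational(1, 2)), Pow(P, Rational(1, 2))), Pow(P, Rational(1, 2))) = Mul(P, Pow(2, Rational(1, 2))))
Function('k')(O, J) = Mul(J, Pow(2, Rational(1, 2)))
Mul(Mul(37, 42), Add(Function('k')(1, -3), Mul(3, 4))) = Mul(Mul(37, 42), Add(Mul(-3, Pow(2, Rational(1, 2))), Mul(3, 4))) = Mul(1554, Add(Mul(-3, Pow(2, Rational(1, 2))), 12)) = Mul(1554, Add(12, Mul(-3, Pow(2, Rational(1, 2))))) = Add(18648, Mul(-4662, Pow(2, Rational(1, 2))))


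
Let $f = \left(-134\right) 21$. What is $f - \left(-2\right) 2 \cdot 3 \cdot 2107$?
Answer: $22470$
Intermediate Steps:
$f = -2814$
$f - \left(-2\right) 2 \cdot 3 \cdot 2107 = -2814 - \left(-2\right) 2 \cdot 3 \cdot 2107 = -2814 - \left(-4\right) 3 \cdot 2107 = -2814 - \left(-12\right) 2107 = -2814 - -25284 = -2814 + 25284 = 22470$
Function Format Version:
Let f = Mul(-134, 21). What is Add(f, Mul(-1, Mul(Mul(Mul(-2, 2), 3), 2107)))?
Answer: 22470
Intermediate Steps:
f = -2814
Add(f, Mul(-1, Mul(Mul(Mul(-2, 2), 3), 2107))) = Add(-2814, Mul(-1, Mul(Mul(Mul(-2, 2), 3), 2107))) = Add(-2814, Mul(-1, Mul(Mul(-4, 3), 2107))) = Add(-2814, Mul(-1, Mul(-12, 2107))) = Add(-2814, Mul(-1, -25284)) = Add(-2814, 25284) = 22470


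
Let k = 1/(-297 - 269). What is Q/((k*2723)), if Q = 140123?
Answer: -79309618/2723 ≈ -29126.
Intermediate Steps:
k = -1/566 (k = 1/(-566) = -1/566 ≈ -0.0017668)
Q/((k*2723)) = 140123/((-1/566*2723)) = 140123/(-2723/566) = 140123*(-566/2723) = -79309618/2723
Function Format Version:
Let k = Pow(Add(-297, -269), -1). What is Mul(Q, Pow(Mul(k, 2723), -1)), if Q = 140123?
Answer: Rational(-79309618, 2723) ≈ -29126.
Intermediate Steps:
k = Rational(-1, 566) (k = Pow(-566, -1) = Rational(-1, 566) ≈ -0.0017668)
Mul(Q, Pow(Mul(k, 2723), -1)) = Mul(140123, Pow(Mul(Rational(-1, 566), 2723), -1)) = Mul(140123, Pow(Rational(-2723, 566), -1)) = Mul(140123, Rational(-566, 2723)) = Rational(-79309618, 2723)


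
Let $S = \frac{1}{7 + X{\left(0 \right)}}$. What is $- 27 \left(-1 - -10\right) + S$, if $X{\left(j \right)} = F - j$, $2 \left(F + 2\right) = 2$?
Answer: $- \frac{1457}{6} \approx -242.83$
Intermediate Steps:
$F = -1$ ($F = -2 + \frac{1}{2} \cdot 2 = -2 + 1 = -1$)
$X{\left(j \right)} = -1 - j$
$S = \frac{1}{6}$ ($S = \frac{1}{7 - 1} = \frac{1}{6} \approx 0.16667$)
$- 27 \left(-1 - -10\right) + S = - 27 \left(-1 - -10\right) + \frac{1}{6} = - 27 \left(-1 + 10\right) + \frac{1}{6} = \left(-27\right) 9 + \frac{1}{6} = -243 + \frac{1}{6} = - \frac{1457}{6}$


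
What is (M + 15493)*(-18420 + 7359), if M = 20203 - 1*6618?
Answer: -321631758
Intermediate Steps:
M = 13585 (M = 20203 - 6618 = 13585)
(M + 15493)*(-18420 + 7359) = (13585 + 15493)*(-18420 + 7359) = 29078*(-11061) = -321631758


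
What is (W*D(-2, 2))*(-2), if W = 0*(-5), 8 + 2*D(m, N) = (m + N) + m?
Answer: 0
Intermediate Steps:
D(m, N) = -4 + m + N/2 (D(m, N) = -4 + ((m + N) + m)/2 = -4 + ((N + m) + m)/2 = -4 + (N + 2*m)/2 = -4 + (m + N/2) = -4 + m + N/2)
W = 0
(W*D(-2, 2))*(-2) = (0*(-4 - 2 + (1/2)*2))*(-2) = (0*(-4 - 2 + 1))*(-2) = (0*(-5))*(-2) = 0*(-2) = 0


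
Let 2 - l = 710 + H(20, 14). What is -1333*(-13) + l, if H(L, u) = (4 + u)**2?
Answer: 16297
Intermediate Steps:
l = -1032 (l = 2 - (710 + (4 + 14)**2) = 2 - (710 + 18**2) = 2 - (710 + 324) = 2 - 1*1034 = 2 - 1034 = -1032)
-1333*(-13) + l = -1333*(-13) - 1032 = 17329 - 1032 = 16297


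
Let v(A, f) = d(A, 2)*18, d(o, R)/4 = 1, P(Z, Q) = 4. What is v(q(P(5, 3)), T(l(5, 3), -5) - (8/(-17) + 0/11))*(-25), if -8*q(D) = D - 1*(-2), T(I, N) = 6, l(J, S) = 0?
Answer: -1800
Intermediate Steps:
d(o, R) = 4 (d(o, R) = 4*1 = 4)
q(D) = -1/4 - D/8 (q(D) = -(D - 1*(-2))/8 = -(D + 2)/8 = -(2 + D)/8 = -1/4 - D/8)
v(A, f) = 72 (v(A, f) = 4*18 = 72)
v(q(P(5, 3)), T(l(5, 3), -5) - (8/(-17) + 0/11))*(-25) = 72*(-25) = -1800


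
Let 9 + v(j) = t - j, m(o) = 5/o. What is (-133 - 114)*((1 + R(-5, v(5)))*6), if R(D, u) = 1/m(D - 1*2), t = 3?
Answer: 2964/5 ≈ 592.80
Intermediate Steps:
v(j) = -6 - j (v(j) = -9 + (3 - j) = -6 - j)
R(D, u) = -⅖ + D/5 (R(D, u) = 1/(5/(D - 1*2)) = 1/(5/(D - 2)) = 1/(5/(-2 + D)) = -⅖ + D/5)
(-133 - 114)*((1 + R(-5, v(5)))*6) = (-133 - 114)*((1 + (-⅖ + (⅕)*(-5)))*6) = -247*(1 + (-⅖ - 1))*6 = -247*(1 - 7/5)*6 = -(-494)*6/5 = -247*(-12/5) = 2964/5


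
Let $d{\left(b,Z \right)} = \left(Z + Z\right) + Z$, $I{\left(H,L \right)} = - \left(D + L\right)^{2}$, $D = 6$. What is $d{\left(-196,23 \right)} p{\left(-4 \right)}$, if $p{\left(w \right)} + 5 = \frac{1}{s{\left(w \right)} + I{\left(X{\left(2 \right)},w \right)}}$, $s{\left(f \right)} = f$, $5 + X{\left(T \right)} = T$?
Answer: $- \frac{2829}{8} \approx -353.63$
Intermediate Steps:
$X{\left(T \right)} = -5 + T$
$I{\left(H,L \right)} = - \left(6 + L\right)^{2}$
$d{\left(b,Z \right)} = 3 Z$ ($d{\left(b,Z \right)} = 2 Z + Z = 3 Z$)
$p{\left(w \right)} = -5 + \frac{1}{w - \left(6 + w\right)^{2}}$
$d{\left(-196,23 \right)} p{\left(-4 \right)} = 3 \cdot 23 \frac{1 - -20 + 5 \left(6 - 4\right)^{2}}{-4 - \left(6 - 4\right)^{2}} = 69 \frac{1 + 20 + 5 \cdot 2^{2}}{-4 - 2^{2}} = 69 \frac{1 + 20 + 5 \cdot 4}{-4 - 4} = 69 \frac{1 + 20 + 20}{-4 - 4} = 69 \frac{1}{-8} \cdot 41 = 69 \left(\left(- \frac{1}{8}\right) 41\right) = 69 \left(- \frac{41}{8}\right) = - \frac{2829}{8}$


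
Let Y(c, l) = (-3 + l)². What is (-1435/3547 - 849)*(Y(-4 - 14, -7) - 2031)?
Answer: 5817790178/3547 ≈ 1.6402e+6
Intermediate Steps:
(-1435/3547 - 849)*(Y(-4 - 14, -7) - 2031) = (-1435/3547 - 849)*((-3 - 7)² - 2031) = (-1435*1/3547 - 849)*((-10)² - 2031) = (-1435/3547 - 849)*(100 - 2031) = -3012838/3547*(-1931) = 5817790178/3547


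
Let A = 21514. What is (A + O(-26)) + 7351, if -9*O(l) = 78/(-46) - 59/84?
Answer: 501909253/17388 ≈ 28865.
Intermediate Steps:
O(l) = 4633/17388 (O(l) = -(78/(-46) - 59/84)/9 = -(78*(-1/46) - 59*1/84)/9 = -(-39/23 - 59/84)/9 = -1/9*(-4633/1932) = 4633/17388)
(A + O(-26)) + 7351 = (21514 + 4633/17388) + 7351 = 374090065/17388 + 7351 = 501909253/17388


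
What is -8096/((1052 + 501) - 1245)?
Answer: -184/7 ≈ -26.286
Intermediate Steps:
-8096/((1052 + 501) - 1245) = -8096/(1553 - 1245) = -8096/308 = -8096*1/308 = -184/7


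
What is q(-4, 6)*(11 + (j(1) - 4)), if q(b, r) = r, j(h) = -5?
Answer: 12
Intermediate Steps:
q(-4, 6)*(11 + (j(1) - 4)) = 6*(11 + (-5 - 4)) = 6*(11 - 9) = 6*2 = 12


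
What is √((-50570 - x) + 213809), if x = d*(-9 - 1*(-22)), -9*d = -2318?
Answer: √1439017/3 ≈ 399.86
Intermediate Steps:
d = 2318/9 (d = -⅑*(-2318) = 2318/9 ≈ 257.56)
x = 30134/9 (x = 2318*(-9 - 1*(-22))/9 = 2318*(-9 + 22)/9 = (2318/9)*13 = 30134/9 ≈ 3348.2)
√((-50570 - x) + 213809) = √((-50570 - 1*30134/9) + 213809) = √((-50570 - 30134/9) + 213809) = √(-485264/9 + 213809) = √(1439017/9) = √1439017/3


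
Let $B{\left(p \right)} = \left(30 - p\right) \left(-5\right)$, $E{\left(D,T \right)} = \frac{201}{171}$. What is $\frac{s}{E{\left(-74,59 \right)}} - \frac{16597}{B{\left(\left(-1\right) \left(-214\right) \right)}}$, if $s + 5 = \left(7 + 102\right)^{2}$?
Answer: $\frac{621665441}{61640} \approx 10085.0$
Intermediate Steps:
$E{\left(D,T \right)} = \frac{67}{57}$ ($E{\left(D,T \right)} = 201 \cdot \frac{1}{171} = \frac{67}{57}$)
$s = 11876$ ($s = -5 + \left(7 + 102\right)^{2} = -5 + 109^{2} = -5 + 11881 = 11876$)
$B{\left(p \right)} = -150 + 5 p$
$\frac{s}{E{\left(-74,59 \right)}} - \frac{16597}{B{\left(\left(-1\right) \left(-214\right) \right)}} = \frac{11876}{\frac{67}{57}} - \frac{16597}{-150 + 5 \left(\left(-1\right) \left(-214\right)\right)} = 11876 \cdot \frac{57}{67} - \frac{16597}{-150 + 5 \cdot 214} = \frac{676932}{67} - \frac{16597}{-150 + 1070} = \frac{676932}{67} - \frac{16597}{920} = \frac{621665441}{61640}$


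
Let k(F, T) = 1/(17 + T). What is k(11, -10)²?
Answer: 1/49 ≈ 0.020408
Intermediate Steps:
k(11, -10)² = (1/(17 - 10))² = (1/7)² = (⅐)² = 1/49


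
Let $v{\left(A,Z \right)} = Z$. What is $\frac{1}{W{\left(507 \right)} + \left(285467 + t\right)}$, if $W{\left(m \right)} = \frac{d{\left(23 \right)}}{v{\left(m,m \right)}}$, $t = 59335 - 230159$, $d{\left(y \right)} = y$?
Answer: $\frac{507}{58124024} \approx 8.7227 \cdot 10^{-6}$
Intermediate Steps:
$t = -170824$
$W{\left(m \right)} = \frac{23}{m}$
$\frac{1}{W{\left(507 \right)} + \left(285467 + t\right)} = \frac{1}{\frac{23}{507} + \left(285467 - 170824\right)} = \frac{1}{23 \cdot \frac{1}{507} + 114643} = \frac{1}{\frac{23}{507} + 114643} = \frac{1}{\frac{58124024}{507}} = \frac{507}{58124024}$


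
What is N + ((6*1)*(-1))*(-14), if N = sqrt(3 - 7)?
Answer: 84 + 2*I ≈ 84.0 + 2.0*I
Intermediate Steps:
N = 2*I (N = sqrt(-4) = 2*I ≈ 2.0*I)
N + ((6*1)*(-1))*(-14) = 2*I + ((6*1)*(-1))*(-14) = 2*I + (6*(-1))*(-14) = 2*I - 6*(-14) = 2*I + 84 = 84 + 2*I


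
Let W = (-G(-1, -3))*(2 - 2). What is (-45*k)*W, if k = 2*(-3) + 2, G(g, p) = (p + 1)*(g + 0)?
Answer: 0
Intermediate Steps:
G(g, p) = g*(1 + p) (G(g, p) = (1 + p)*g = g*(1 + p))
k = -4 (k = -6 + 2 = -4)
W = 0 (W = (-(-1)*(1 - 3))*(2 - 2) = -(-1)*(-2)*0 = -1*2*0 = -2*0 = 0)
(-45*k)*W = -45*(-4)*0 = 180*0 = 0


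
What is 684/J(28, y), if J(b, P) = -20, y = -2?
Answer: -171/5 ≈ -34.200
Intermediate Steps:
684/J(28, y) = 684/(-20) = 684*(-1/20) = -171/5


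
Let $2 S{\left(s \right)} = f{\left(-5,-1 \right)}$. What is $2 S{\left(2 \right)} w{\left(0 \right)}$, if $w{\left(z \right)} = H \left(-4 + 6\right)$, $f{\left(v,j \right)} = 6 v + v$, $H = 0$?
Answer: $0$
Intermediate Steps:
$f{\left(v,j \right)} = 7 v$
$w{\left(z \right)} = 0$ ($w{\left(z \right)} = 0 \left(-4 + 6\right) = 0 \cdot 2 = 0$)
$S{\left(s \right)} = - \frac{35}{2}$ ($S{\left(s \right)} = \frac{7 \left(-5\right)}{2} = \frac{1}{2} \left(-35\right) = - \frac{35}{2}$)
$2 S{\left(2 \right)} w{\left(0 \right)} = 2 \left(- \frac{35}{2}\right) 0 = \left(-35\right) 0 = 0$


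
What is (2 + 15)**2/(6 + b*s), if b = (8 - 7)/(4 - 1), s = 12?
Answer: 289/10 ≈ 28.900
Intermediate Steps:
b = 1/3 ≈ 0.33333
(2 + 15)**2/(6 + b*s) = (2 + 15)**2/(6 + (1/3)*12) = 17**2/(6 + 4) = 289/10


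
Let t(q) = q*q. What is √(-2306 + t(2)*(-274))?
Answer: 9*I*√42 ≈ 58.327*I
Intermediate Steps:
t(q) = q²
√(-2306 + t(2)*(-274)) = √(-2306 + 2²*(-274)) = √(-2306 + 4*(-274)) = √(-2306 - 1096) = √(-3402) = 9*I*√42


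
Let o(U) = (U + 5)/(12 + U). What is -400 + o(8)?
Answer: -7987/20 ≈ -399.35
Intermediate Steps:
o(U) = (5 + U)/(12 + U)
-400 + o(8) = -400 + (5 + 8)/(12 + 8) = -400 + 13/20 = -7987/20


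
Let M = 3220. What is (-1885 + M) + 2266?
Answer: 3601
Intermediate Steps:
(-1885 + M) + 2266 = (-1885 + 3220) + 2266 = 1335 + 2266 = 3601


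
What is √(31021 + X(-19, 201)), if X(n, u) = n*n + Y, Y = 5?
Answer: √31387 ≈ 177.16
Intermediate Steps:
X(n, u) = 5 + n² (X(n, u) = n*n + 5 = n² + 5 = 5 + n²)
√(31021 + X(-19, 201)) = √(31021 + (5 + (-19)²)) = √(31021 + (5 + 361)) = √(31021 + 366) = √31387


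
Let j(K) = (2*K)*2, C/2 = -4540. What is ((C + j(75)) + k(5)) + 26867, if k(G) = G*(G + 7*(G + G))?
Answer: 18462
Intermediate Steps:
C = -9080 (C = 2*(-4540) = -9080)
k(G) = 15*G**2 (k(G) = G*(G + 7*(2*G)) = G*(G + 14*G) = G*(15*G) = 15*G**2)
j(K) = 4*K
((C + j(75)) + k(5)) + 26867 = ((-9080 + 4*75) + 15*5**2) + 26867 = ((-9080 + 300) + 15*25) + 26867 = (-8780 + 375) + 26867 = -8405 + 26867 = 18462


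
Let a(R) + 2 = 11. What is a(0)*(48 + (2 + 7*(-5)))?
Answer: 135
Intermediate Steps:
a(R) = 9 (a(R) = -2 + 11 = 9)
a(0)*(48 + (2 + 7*(-5))) = 9*(48 + (2 + 7*(-5))) = 9*(48 + (2 - 35)) = 9*(48 - 33) = 9*15 = 135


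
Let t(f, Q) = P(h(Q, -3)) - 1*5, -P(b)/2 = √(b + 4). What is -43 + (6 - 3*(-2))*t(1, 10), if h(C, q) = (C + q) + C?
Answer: -103 - 24*√21 ≈ -212.98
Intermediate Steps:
h(C, q) = q + 2*C
P(b) = -2*√(4 + b) (P(b) = -2*√(b + 4) = -2*√(4 + b))
t(f, Q) = -5 - 2*√(1 + 2*Q) (t(f, Q) = -2*√(4 + (-3 + 2*Q)) - 1*5 = -2*√(1 + 2*Q) - 5 = -5 - 2*√(1 + 2*Q))
-43 + (6 - 3*(-2))*t(1, 10) = -43 + (6 - 3*(-2))*(-5 - 2*√(1 + 2*10)) = -43 + (6 + 6)*(-5 - 2*√(1 + 20)) = -43 + 12*(-5 - 2*√21) = -43 + (-60 - 24*√21) = -103 - 24*√21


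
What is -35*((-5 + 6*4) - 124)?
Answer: 3675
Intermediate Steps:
-35*((-5 + 6*4) - 124) = -35*((-5 + 24) - 124) = -35*(19 - 124) = -35*(-105) = 3675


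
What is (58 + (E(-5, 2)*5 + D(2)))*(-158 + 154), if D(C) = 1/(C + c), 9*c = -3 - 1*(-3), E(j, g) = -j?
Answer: -334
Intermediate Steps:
c = 0 (c = (-3 - 1*(-3))/9 = (-3 + 3)/9 = (1/9)*0 = 0)
D(C) = 1/C (D(C) = 1/(C + 0) = 1/C)
(58 + (E(-5, 2)*5 + D(2)))*(-158 + 154) = (58 + (-1*(-5)*5 + 1/2))*(-158 + 154) = (58 + (5*5 + 1/2))*(-4) = (58 + (25 + 1/2))*(-4) = (58 + 51/2)*(-4) = (167/2)*(-4) = -334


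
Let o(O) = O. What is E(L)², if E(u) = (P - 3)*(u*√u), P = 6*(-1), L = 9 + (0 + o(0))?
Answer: 59049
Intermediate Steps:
L = 9 (L = 9 + (0 + 0) = 9 + 0 = 9)
P = -6
E(u) = -9*u^(3/2) (E(u) = (-6 - 3)*(u*√u) = -9*u^(3/2))
E(L)² = (-9*9^(3/2))² = (-9*27)² = (-243)² = 59049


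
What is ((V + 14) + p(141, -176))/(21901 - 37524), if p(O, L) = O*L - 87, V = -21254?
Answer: 46143/15623 ≈ 2.9535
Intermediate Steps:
p(O, L) = -87 + L*O (p(O, L) = L*O - 87 = -87 + L*O)
((V + 14) + p(141, -176))/(21901 - 37524) = ((-21254 + 14) + (-87 - 176*141))/(21901 - 37524) = (-21240 + (-87 - 24816))/(-15623) = (-21240 - 24903)*(-1/15623) = -46143*(-1/15623) = 46143/15623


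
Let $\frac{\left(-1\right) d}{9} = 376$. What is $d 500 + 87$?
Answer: $-1691913$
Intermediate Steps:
$d = -3384$ ($d = \left(-9\right) 376 = -3384$)
$d 500 + 87 = \left(-3384\right) 500 + 87 = -1692000 + 87 = -1691913$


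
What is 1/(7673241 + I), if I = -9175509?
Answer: -1/1502268 ≈ -6.6566e-7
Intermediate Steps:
1/(7673241 + I) = 1/(7673241 - 9175509) = 1/(-1502268) = -1/1502268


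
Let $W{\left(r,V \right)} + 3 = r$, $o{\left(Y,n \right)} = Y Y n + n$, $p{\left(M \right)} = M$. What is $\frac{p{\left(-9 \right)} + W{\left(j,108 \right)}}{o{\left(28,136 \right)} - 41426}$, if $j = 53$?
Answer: $\frac{41}{65334} \approx 0.00062754$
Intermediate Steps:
$o{\left(Y,n \right)} = n + n Y^{2}$ ($o{\left(Y,n \right)} = Y^{2} n + n = n Y^{2} + n = n + n Y^{2}$)
$W{\left(r,V \right)} = -3 + r$
$\frac{p{\left(-9 \right)} + W{\left(j,108 \right)}}{o{\left(28,136 \right)} - 41426} = \frac{-9 + \left(-3 + 53\right)}{136 \left(1 + 28^{2}\right) - 41426} = \frac{-9 + 50}{136 \left(1 + 784\right) - 41426} = \frac{41}{136 \cdot 785 - 41426} = \frac{41}{106760 - 41426} = \frac{41}{65334}$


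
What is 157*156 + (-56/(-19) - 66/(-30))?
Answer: 2327229/95 ≈ 24497.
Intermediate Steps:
157*156 + (-56/(-19) - 66/(-30)) = 24492 + (-56*(-1/19) - 66*(-1/30)) = 24492 + (56/19 + 11/5) = 24492 + 489/95 = 2327229/95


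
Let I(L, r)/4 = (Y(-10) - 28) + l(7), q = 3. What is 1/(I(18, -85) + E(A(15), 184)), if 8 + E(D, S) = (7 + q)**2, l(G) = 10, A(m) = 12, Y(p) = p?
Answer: -1/20 ≈ -0.050000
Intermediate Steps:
I(L, r) = -112 (I(L, r) = 4*((-10 - 28) + 10) = 4*(-38 + 10) = 4*(-28) = -112)
E(D, S) = 92 (E(D, S) = -8 + (7 + 3)**2 = -8 + 10**2 = -8 + 100 = 92)
1/(I(18, -85) + E(A(15), 184)) = 1/(-112 + 92) = 1/(-20) = -1/20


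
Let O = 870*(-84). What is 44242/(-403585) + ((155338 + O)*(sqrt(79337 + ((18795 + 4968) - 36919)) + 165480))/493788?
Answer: 457799908570642/16607119165 + 699193*sqrt(229)/246894 ≈ 27609.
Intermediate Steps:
O = -73080
44242/(-403585) + ((155338 + O)*(sqrt(79337 + ((18795 + 4968) - 36919)) + 165480))/493788 = 44242/(-403585) + ((155338 - 73080)*(sqrt(79337 + ((18795 + 4968) - 36919)) + 165480))/493788 = 44242*(-1/403585) + (82258*(sqrt(79337 + (23763 - 36919)) + 165480))*(1/493788) = -44242/403585 + (82258*(sqrt(79337 - 13156) + 165480))*(1/493788) = -44242/403585 + (82258*(sqrt(66181) + 165480))*(1/493788) = -44242/403585 + (82258*(17*sqrt(229) + 165480))*(1/493788) = -44242/403585 + (82258*(165480 + 17*sqrt(229)))*(1/493788) = -44242/403585 + (13612053840 + 1398386*sqrt(229))*(1/493788) = -44242/403585 + (1134337820/41149 + 699193*sqrt(229)/246894) = 457799908570642/16607119165 + 699193*sqrt(229)/246894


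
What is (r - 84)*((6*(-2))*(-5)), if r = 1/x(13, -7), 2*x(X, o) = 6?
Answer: -5020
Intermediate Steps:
x(X, o) = 3 (x(X, o) = (½)*6 = 3)
r = ⅓ (r = 1/3 = ⅓ ≈ 0.33333)
(r - 84)*((6*(-2))*(-5)) = (⅓ - 84)*((6*(-2))*(-5)) = -(-1004)*(-5) = -251/3*60 = -5020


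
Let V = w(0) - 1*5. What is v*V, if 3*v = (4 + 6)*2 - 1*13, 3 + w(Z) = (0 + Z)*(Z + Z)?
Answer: -56/3 ≈ -18.667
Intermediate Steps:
w(Z) = -3 + 2*Z² (w(Z) = -3 + (0 + Z)*(Z + Z) = -3 + Z*(2*Z) = -3 + 2*Z²)
v = 7/3 (v = ((4 + 6)*2 - 1*13)/3 = (10*2 - 13)/3 = (20 - 13)/3 = (⅓)*7 = 7/3 ≈ 2.3333)
V = -8 (V = (-3 + 2*0²) - 1*5 = (-3 + 2*0) - 5 = (-3 + 0) - 5 = -3 - 5 = -8)
v*V = (7/3)*(-8) = -56/3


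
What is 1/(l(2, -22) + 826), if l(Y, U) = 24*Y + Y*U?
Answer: 1/830 ≈ 0.0012048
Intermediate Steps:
l(Y, U) = 24*Y + U*Y
1/(l(2, -22) + 826) = 1/(2*(24 - 22) + 826) = 1/(2*2 + 826) = 1/(4 + 826) = 1/830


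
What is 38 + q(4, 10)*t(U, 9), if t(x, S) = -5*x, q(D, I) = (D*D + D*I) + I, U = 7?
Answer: -2272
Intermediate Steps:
q(D, I) = I + D**2 + D*I (q(D, I) = (D**2 + D*I) + I = I + D**2 + D*I)
38 + q(4, 10)*t(U, 9) = 38 + (10 + 4**2 + 4*10)*(-5*7) = 38 + (10 + 16 + 40)*(-35) = 38 + 66*(-35) = 38 - 2310 = -2272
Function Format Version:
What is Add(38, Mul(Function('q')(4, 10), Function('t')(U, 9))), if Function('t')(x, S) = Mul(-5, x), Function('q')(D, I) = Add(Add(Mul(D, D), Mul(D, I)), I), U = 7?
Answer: -2272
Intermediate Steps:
Function('q')(D, I) = Add(I, Pow(D, 2), Mul(D, I)) (Function('q')(D, I) = Add(Add(Pow(D, 2), Mul(D, I)), I) = Add(I, Pow(D, 2), Mul(D, I)))
Add(38, Mul(Function('q')(4, 10), Function('t')(U, 9))) = Add(38, Mul(Add(10, Pow(4, 2), Mul(4, 10)), Mul(-5, 7))) = Add(38, Mul(Add(10, 16, 40), -35)) = Add(38, Mul(66, -35)) = Add(38, -2310) = -2272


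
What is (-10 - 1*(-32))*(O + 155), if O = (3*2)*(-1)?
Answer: 3278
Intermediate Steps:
O = -6 (O = 6*(-1) = -6)
(-10 - 1*(-32))*(O + 155) = (-10 - 1*(-32))*(-6 + 155) = (-10 + 32)*149 = 22*149 = 3278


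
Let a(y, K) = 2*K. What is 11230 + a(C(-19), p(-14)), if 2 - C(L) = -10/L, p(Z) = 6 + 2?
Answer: 11246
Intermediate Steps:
p(Z) = 8
C(L) = 2 + 10/L (C(L) = 2 - (-10)/L = 2 + 10/L)
11230 + a(C(-19), p(-14)) = 11230 + 2*8 = 11230 + 16 = 11246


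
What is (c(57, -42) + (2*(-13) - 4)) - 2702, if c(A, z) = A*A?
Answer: 517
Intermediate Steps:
c(A, z) = A²
(c(57, -42) + (2*(-13) - 4)) - 2702 = (57² + (2*(-13) - 4)) - 2702 = (3249 + (-26 - 4)) - 2702 = (3249 - 30) - 2702 = 3219 - 2702 = 517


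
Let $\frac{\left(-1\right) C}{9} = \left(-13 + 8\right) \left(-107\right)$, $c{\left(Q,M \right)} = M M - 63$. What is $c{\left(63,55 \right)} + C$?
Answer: $-1853$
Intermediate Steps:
$c{\left(Q,M \right)} = -63 + M^{2}$ ($c{\left(Q,M \right)} = M^{2} - 63 = -63 + M^{2}$)
$C = -4815$ ($C = - 9 \left(-13 + 8\right) \left(-107\right) = - 9 \left(\left(-5\right) \left(-107\right)\right) = \left(-9\right) 535 = -4815$)
$c{\left(63,55 \right)} + C = \left(-63 + 55^{2}\right) - 4815 = \left(-63 + 3025\right) - 4815 = 2962 - 4815 = -1853$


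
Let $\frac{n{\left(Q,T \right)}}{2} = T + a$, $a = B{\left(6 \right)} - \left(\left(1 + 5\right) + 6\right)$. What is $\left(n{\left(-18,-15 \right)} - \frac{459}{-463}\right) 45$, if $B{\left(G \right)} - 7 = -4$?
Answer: $- \frac{979425}{463} \approx -2115.4$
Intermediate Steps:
$B{\left(G \right)} = 3$ ($B{\left(G \right)} = 7 - 4 = 3$)
$a = -9$ ($a = 3 - \left(\left(1 + 5\right) + 6\right) = 3 - \left(6 + 6\right) = 3 - 12 = -9$)
$n{\left(Q,T \right)} = -18 + 2 T$ ($n{\left(Q,T \right)} = 2 \left(T - 9\right) = 2 \left(-9 + T\right) = -18 + 2 T$)
$\left(n{\left(-18,-15 \right)} - \frac{459}{-463}\right) 45 = \left(\left(-18 + 2 \left(-15\right)\right) - \frac{459}{-463}\right) 45 = \left(\left(-18 - 30\right) - 459 \left(- \frac{1}{463}\right)\right) 45 = \left(-48 - - \frac{459}{463}\right) 45 = \left(-48 + \frac{459}{463}\right) 45 = \left(- \frac{21765}{463}\right) 45 = - \frac{979425}{463}$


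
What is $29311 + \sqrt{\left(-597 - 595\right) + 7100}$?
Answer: $29311 + 2 \sqrt{1477} \approx 29388.0$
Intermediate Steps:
$29311 + \sqrt{\left(-597 - 595\right) + 7100} = 29311 + \sqrt{-1192 + 7100} = 29311 + \sqrt{5908} = 29311 + 2 \sqrt{1477}$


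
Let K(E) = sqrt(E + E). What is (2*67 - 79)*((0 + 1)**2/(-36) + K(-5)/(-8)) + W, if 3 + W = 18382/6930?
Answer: -3713/1980 - 55*I*sqrt(10)/8 ≈ -1.8753 - 21.741*I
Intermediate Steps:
K(E) = sqrt(2)*sqrt(E) (K(E) = sqrt(2*E) = sqrt(2)*sqrt(E))
W = -172/495 (W = -3 + 18382/6930 = -3 + 18382*(1/6930) = -3 + 1313/495 = -172/495 ≈ -0.34747)
(2*67 - 79)*((0 + 1)**2/(-36) + K(-5)/(-8)) + W = (2*67 - 79)*((0 + 1)**2/(-36) + (sqrt(2)*sqrt(-5))/(-8)) - 172/495 = (134 - 79)*(1**2*(-1/36) + (sqrt(2)*(I*sqrt(5)))*(-1/8)) - 172/495 = 55*(1*(-1/36) + (I*sqrt(10))*(-1/8)) - 172/495 = 55*(-1/36 - I*sqrt(10)/8) - 172/495 = (-55/36 - 55*I*sqrt(10)/8) - 172/495 = -3713/1980 - 55*I*sqrt(10)/8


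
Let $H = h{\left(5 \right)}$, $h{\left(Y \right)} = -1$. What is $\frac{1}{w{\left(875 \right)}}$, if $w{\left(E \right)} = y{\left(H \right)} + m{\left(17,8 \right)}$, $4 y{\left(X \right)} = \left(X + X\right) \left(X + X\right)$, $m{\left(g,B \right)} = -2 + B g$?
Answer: $\frac{1}{135} \approx 0.0074074$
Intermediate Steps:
$H = -1$
$y{\left(X \right)} = X^{2}$ ($y{\left(X \right)} = \frac{\left(X + X\right) \left(X + X\right)}{4} = \frac{2 X 2 X}{4} = \frac{4 X^{2}}{4} = X^{2}$)
$w{\left(E \right)} = 135$ ($w{\left(E \right)} = \left(-1\right)^{2} + \left(-2 + 8 \cdot 17\right) = 1 + \left(-2 + 136\right) = 1 + 134 = 135$)
$\frac{1}{w{\left(875 \right)}} = \frac{1}{135}$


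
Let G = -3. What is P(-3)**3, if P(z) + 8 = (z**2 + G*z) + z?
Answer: 343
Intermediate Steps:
P(z) = -8 + z**2 - 2*z (P(z) = -8 + ((z**2 - 3*z) + z) = -8 + (z**2 - 2*z) = -8 + z**2 - 2*z)
P(-3)**3 = (-8 + (-3)**2 - 2*(-3))**3 = (-8 + 9 + 6)**3 = 7**3 = 343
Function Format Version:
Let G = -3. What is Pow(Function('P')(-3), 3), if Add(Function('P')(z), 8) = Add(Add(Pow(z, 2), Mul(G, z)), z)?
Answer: 343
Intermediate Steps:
Function('P')(z) = Add(-8, Pow(z, 2), Mul(-2, z)) (Function('P')(z) = Add(-8, Add(Add(Pow(z, 2), Mul(-3, z)), z)) = Add(-8, Add(Pow(z, 2), Mul(-2, z))) = Add(-8, Pow(z, 2), Mul(-2, z)))
Pow(Function('P')(-3), 3) = Pow(Add(-8, Pow(-3, 2), Mul(-2, -3)), 3) = Pow(Add(-8, 9, 6), 3) = Pow(7, 3) = 343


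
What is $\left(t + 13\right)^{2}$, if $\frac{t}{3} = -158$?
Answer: $212521$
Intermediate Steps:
$t = -474$ ($t = 3 \left(-158\right) = -474$)
$\left(t + 13\right)^{2} = \left(-474 + 13\right)^{2} = \left(-461\right)^{2} = 212521$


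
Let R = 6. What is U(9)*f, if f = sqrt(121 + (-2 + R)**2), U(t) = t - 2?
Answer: 7*sqrt(137) ≈ 81.933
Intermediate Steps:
U(t) = -2 + t
f = sqrt(137) (f = sqrt(121 + (-2 + 6)**2) = sqrt(121 + 4**2) = sqrt(121 + 16) = sqrt(137) ≈ 11.705)
U(9)*f = (-2 + 9)*sqrt(137) = 7*sqrt(137)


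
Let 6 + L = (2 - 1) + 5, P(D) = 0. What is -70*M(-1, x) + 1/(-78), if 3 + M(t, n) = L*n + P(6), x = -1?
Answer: 16379/78 ≈ 209.99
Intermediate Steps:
L = 0 (L = -6 + ((2 - 1) + 5) = -6 + (1 + 5) = -6 + 6 = 0)
M(t, n) = -3 (M(t, n) = -3 + (0*n + 0) = -3 + (0 + 0) = -3 + 0 = -3)
-70*M(-1, x) + 1/(-78) = -70*(-3) + 1/(-78) = 210 - 1/78 = 16379/78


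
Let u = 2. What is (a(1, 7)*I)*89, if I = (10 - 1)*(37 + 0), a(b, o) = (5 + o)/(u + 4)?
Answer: 59274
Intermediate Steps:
a(b, o) = ⅚ + o/6 (a(b, o) = (5 + o)/(2 + 4) = (5 + o)/6 = (5 + o)*(⅙) = ⅚ + o/6)
I = 333 (I = 9*37 = 333)
(a(1, 7)*I)*89 = ((⅚ + (⅙)*7)*333)*89 = ((⅚ + 7/6)*333)*89 = (2*333)*89 = 666*89 = 59274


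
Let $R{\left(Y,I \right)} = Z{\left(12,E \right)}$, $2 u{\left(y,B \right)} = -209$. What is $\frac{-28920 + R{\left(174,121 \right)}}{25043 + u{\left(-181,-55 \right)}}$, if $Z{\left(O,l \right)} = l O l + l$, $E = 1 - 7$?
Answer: $- \frac{56988}{49877} \approx -1.1426$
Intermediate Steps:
$u{\left(y,B \right)} = - \frac{209}{2}$ ($u{\left(y,B \right)} = \frac{1}{2} \left(-209\right) = - \frac{209}{2}$)
$E = -6$
$Z{\left(O,l \right)} = l + O l^{2}$ ($Z{\left(O,l \right)} = O l l + l = O l^{2} + l = l + O l^{2}$)
$R{\left(Y,I \right)} = 426$ ($R{\left(Y,I \right)} = - 6 \left(1 + 12 \left(-6\right)\right) = - 6 \left(1 - 72\right) = \left(-6\right) \left(-71\right) = 426$)
$\frac{-28920 + R{\left(174,121 \right)}}{25043 + u{\left(-181,-55 \right)}} = \frac{-28920 + 426}{25043 - \frac{209}{2}} = - \frac{28494}{\frac{49877}{2}} = \left(-28494\right) \frac{2}{49877} = - \frac{56988}{49877}$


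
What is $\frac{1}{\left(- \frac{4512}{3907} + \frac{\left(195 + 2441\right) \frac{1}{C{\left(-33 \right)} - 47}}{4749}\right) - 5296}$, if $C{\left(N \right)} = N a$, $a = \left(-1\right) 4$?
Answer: $- \frac{1577119155}{8354234082508} \approx -0.00018878$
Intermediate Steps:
$a = -4$
$C{\left(N \right)} = - 4 N$ ($C{\left(N \right)} = N \left(-4\right) = - 4 N$)
$\frac{1}{\left(- \frac{4512}{3907} + \frac{\left(195 + 2441\right) \frac{1}{C{\left(-33 \right)} - 47}}{4749}\right) - 5296} = \frac{1}{\left(- \frac{4512}{3907} + \frac{\left(195 + 2441\right) \frac{1}{\left(-4\right) \left(-33\right) - 47}}{4749}\right) - 5296} = \frac{1}{\left(\left(-4512\right) \frac{1}{3907} + \frac{2636}{132 - 47} \cdot \frac{1}{4749}\right) - 5296} = \frac{1}{\left(- \frac{4512}{3907} + \frac{2636}{85} \cdot \frac{1}{4749}\right) - 5296} = \frac{1}{\left(- \frac{4512}{3907} + \frac{2636}{403665}\right) - 5296} = \frac{1}{- \frac{1811037628}{1577119155} - 5296} = \frac{1}{- \frac{8354234082508}{1577119155}} = - \frac{1577119155}{8354234082508}$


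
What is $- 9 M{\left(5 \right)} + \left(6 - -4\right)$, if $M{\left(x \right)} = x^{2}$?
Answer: $-215$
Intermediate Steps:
$- 9 M{\left(5 \right)} + \left(6 - -4\right) = - 9 \cdot 5^{2} + \left(6 - -4\right) = \left(-9\right) 25 + \left(6 + 4\right) = -225 + 10 = -215$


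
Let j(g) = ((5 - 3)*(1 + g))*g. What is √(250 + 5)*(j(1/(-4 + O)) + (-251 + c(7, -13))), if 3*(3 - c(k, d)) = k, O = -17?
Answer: -110437*√255/441 ≈ -3999.0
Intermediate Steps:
c(k, d) = 3 - k/3
j(g) = g*(2 + 2*g) (j(g) = (2*(1 + g))*g = (2 + 2*g)*g = g*(2 + 2*g))
√(250 + 5)*(j(1/(-4 + O)) + (-251 + c(7, -13))) = √(250 + 5)*(2*(1 + 1/(-4 - 17))/(-4 - 17) + (-251 + (3 - ⅓*7))) = √255*(2*(1 + 1/(-21))/(-21) + (-251 + (3 - 7/3))) = √255*(2*(-1/21)*(1 - 1/21) + (-251 + ⅔)) = √255*(2*(-1/21)*(20/21) - 751/3) = √255*(-40/441 - 751/3) = √255*(-110437/441) = -110437*√255/441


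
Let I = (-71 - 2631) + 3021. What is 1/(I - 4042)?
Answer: -1/3723 ≈ -0.00026860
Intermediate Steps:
I = 319 (I = -2702 + 3021 = 319)
1/(I - 4042) = 1/(319 - 4042) = 1/(-3723) = -1/3723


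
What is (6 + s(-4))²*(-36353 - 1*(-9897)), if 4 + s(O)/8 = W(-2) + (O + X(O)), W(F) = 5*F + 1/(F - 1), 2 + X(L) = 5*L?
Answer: -23876540000/9 ≈ -2.6530e+9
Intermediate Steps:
X(L) = -2 + 5*L
W(F) = 1/(-1 + F) + 5*F (W(F) = 5*F + 1/(-1 + F) = 1/(-1 + F) + 5*F)
s(O) = -392/3 + 48*O (s(O) = -32 + 8*((1 - 5*(-2) + 5*(-2)²)/(-1 - 2) + (O + (-2 + 5*O))) = -32 + 8*((1 + 10 + 5*4)/(-3) + (-2 + 6*O)) = -32 + 8*(-(1 + 10 + 20)/3 + (-2 + 6*O)) = -32 + 8*(-⅓*31 + (-2 + 6*O)) = -32 + 8*(-31/3 + (-2 + 6*O)) = -32 + 8*(-37/3 + 6*O) = -32 + (-296/3 + 48*O) = -392/3 + 48*O)
(6 + s(-4))²*(-36353 - 1*(-9897)) = (6 + (-392/3 + 48*(-4)))²*(-36353 - 1*(-9897)) = (6 + (-392/3 - 192))²*(-36353 + 9897) = (6 - 968/3)²*(-26456) = (-950/3)²*(-26456) = (902500/9)*(-26456) = -23876540000/9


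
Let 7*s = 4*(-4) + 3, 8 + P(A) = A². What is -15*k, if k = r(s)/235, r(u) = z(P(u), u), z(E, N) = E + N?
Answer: 942/2303 ≈ 0.40903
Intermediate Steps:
P(A) = -8 + A²
s = -13/7 (s = (4*(-4) + 3)/7 = (-16 + 3)/7 = (⅐)*(-13) = -13/7 ≈ -1.8571)
r(u) = -8 + u + u² (r(u) = (-8 + u²) + u = -8 + u + u²)
k = -314/11515 (k = (-8 - 13/7 + (-13/7)²)/235 = (-8 - 13/7 + 169/49)*(1/235) = -314/49*1/235 = -314/11515 ≈ -0.027269)
-15*k = -15*(-314/11515) = 942/2303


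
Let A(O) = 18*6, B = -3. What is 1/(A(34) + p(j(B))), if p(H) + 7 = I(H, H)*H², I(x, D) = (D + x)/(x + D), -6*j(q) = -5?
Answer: 36/3661 ≈ 0.0098334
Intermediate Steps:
j(q) = ⅚ (j(q) = -⅙*(-5) = ⅚)
I(x, D) = 1 (I(x, D) = (D + x)/(D + x) = 1)
p(H) = -7 + H² (p(H) = -7 + 1*H² = -7 + H²)
A(O) = 108
1/(A(34) + p(j(B))) = 1/(108 + (-7 + (⅚)²)) = 1/(108 + (-7 + 25/36)) = 1/(108 - 227/36) = 1/(3661/36) = 36/3661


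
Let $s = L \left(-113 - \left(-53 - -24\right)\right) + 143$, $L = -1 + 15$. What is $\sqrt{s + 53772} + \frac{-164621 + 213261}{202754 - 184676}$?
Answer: $\frac{24320}{9039} + \sqrt{52739} \approx 232.34$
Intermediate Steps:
$L = 14$
$s = -1033$ ($s = 14 \left(-113 - \left(-53 - -24\right)\right) + 143 = 14 \left(-113 - \left(-53 + 24\right)\right) + 143 = 14 \left(-113 - -29\right) + 143 = 14 \left(-113 + 29\right) + 143 = 14 \left(-84\right) + 143 = -1176 + 143 = -1033$)
$\sqrt{s + 53772} + \frac{-164621 + 213261}{202754 - 184676} = \sqrt{-1033 + 53772} + \frac{-164621 + 213261}{202754 - 184676} = \sqrt{52739} + \frac{48640}{18078} = \sqrt{52739} + 48640 \cdot \frac{1}{18078} = \sqrt{52739} + \frac{24320}{9039} = \frac{24320}{9039} + \sqrt{52739}$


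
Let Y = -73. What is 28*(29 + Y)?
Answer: -1232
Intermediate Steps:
28*(29 + Y) = 28*(29 - 73) = 28*(-44) = -1232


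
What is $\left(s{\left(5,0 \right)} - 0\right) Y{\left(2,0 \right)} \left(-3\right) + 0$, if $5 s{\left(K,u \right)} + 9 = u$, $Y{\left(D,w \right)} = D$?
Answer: $\frac{54}{5} \approx 10.8$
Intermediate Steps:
$s{\left(K,u \right)} = - \frac{9}{5} + \frac{u}{5}$
$\left(s{\left(5,0 \right)} - 0\right) Y{\left(2,0 \right)} \left(-3\right) + 0 = \left(\left(- \frac{9}{5} + \frac{1}{5} \cdot 0\right) - 0\right) 2 \left(-3\right) + 0 = \left(\left(- \frac{9}{5} + 0\right) + 0\right) \left(-6\right) + 0 = \left(- \frac{9}{5} + 0\right) \left(-6\right) + 0 = \left(- \frac{9}{5}\right) \left(-6\right) + 0 = \frac{54}{5} + 0 = \frac{54}{5}$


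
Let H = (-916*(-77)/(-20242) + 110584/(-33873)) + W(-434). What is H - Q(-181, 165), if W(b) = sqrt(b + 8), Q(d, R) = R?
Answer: -58880510327/342828633 + I*sqrt(426) ≈ -171.75 + 20.64*I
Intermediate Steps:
W(b) = sqrt(8 + b)
H = -2313785882/342828633 + I*sqrt(426) (H = (-916*(-77)/(-20242) + 110584/(-33873)) + sqrt(8 - 434) = (70532*(-1/20242) + 110584*(-1/33873)) + sqrt(-426) = (-35266/10121 - 110584/33873) + I*sqrt(426) = -2313785882/342828633 + I*sqrt(426) ≈ -6.7491 + 20.64*I)
H - Q(-181, 165) = (-2313785882/342828633 + I*sqrt(426)) - 1*165 = (-2313785882/342828633 + I*sqrt(426)) - 165 = -58880510327/342828633 + I*sqrt(426)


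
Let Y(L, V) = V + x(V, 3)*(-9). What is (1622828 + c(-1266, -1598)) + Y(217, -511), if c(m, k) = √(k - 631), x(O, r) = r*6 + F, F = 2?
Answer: 1622137 + I*√2229 ≈ 1.6221e+6 + 47.212*I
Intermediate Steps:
x(O, r) = 2 + 6*r (x(O, r) = r*6 + 2 = 6*r + 2 = 2 + 6*r)
c(m, k) = √(-631 + k)
Y(L, V) = -180 + V (Y(L, V) = V + (2 + 6*3)*(-9) = V + (2 + 18)*(-9) = V + 20*(-9) = V - 180 = -180 + V)
(1622828 + c(-1266, -1598)) + Y(217, -511) = (1622828 + √(-631 - 1598)) + (-180 - 511) = (1622828 + √(-2229)) - 691 = (1622828 + I*√2229) - 691 = 1622137 + I*√2229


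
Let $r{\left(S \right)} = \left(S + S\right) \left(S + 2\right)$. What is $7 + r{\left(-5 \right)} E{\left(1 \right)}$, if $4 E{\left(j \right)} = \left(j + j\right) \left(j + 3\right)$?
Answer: $67$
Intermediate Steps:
$r{\left(S \right)} = 2 S \left(2 + S\right)$
$E{\left(j \right)} = \frac{j \left(3 + j\right)}{2}$ ($E{\left(j \right)} = \frac{\left(j + j\right) \left(j + 3\right)}{4} = \frac{2 j \left(3 + j\right)}{4} = \frac{j \left(3 + j\right)}{2}$)
$7 + r{\left(-5 \right)} E{\left(1 \right)} = 7 + 2 \left(-5\right) \left(2 - 5\right) \frac{1}{2} \cdot 1 \left(3 + 1\right) = 7 + 2 \left(-5\right) \left(-3\right) \frac{1}{2} \cdot 1 \cdot 4 = 7 + 30 \cdot 2 = 7 + 60 = 67$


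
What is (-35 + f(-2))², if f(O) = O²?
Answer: 961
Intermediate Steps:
(-35 + f(-2))² = (-35 + (-2)²)² = (-35 + 4)² = (-31)² = 961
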